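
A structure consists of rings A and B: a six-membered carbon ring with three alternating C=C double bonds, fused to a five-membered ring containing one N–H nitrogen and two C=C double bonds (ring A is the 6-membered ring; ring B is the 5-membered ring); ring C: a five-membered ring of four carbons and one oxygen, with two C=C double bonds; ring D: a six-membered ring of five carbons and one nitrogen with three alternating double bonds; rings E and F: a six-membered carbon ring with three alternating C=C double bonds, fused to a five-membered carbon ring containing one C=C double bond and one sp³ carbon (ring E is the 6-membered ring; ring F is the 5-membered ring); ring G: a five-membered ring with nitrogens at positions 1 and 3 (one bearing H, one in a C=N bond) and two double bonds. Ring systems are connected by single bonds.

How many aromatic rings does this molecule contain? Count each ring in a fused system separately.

Rings A and B form a fused bicyclic system (with one N–H) with 9 sp² atoms and 10 π electrons from ring double bonds plus a heteroatom lone pair. 10 = 4(2)+2, so the system is aromatic and both rings count as aromatic (indole).
Ring C is fully conjugated (every ring atom contributes a p orbital); 2 ring double bonds (4 π electrons) plus a heteroatom lone pair (2) give 6 π electrons. 6 = 4(1)+2, so ring C is aromatic (furan).
Ring D is fully conjugated (every ring atom contributes a p orbital); 3 ring double bonds give 6 π electrons. 6 = 4(1)+2, so ring D is aromatic (pyridine).
Ring E is planar and fully conjugated; 3 ring double bonds give 6 π electrons. Since 6 = 4n+2 (n=1), ring E is aromatic (benzene ring).
Ring F has one sp³ carbon, so it is not fully conjugated — not aromatic (cyclopentene ring).
Ring G is fully conjugated (every ring atom contributes a p orbital); 2 ring double bonds (4 π electrons) plus a heteroatom lone pair (2) give 6 π electrons. 6 = 4(1)+2, so ring G is aromatic (imidazole).
Aromatic: A, B, C, D, E, G. Total: 6.

6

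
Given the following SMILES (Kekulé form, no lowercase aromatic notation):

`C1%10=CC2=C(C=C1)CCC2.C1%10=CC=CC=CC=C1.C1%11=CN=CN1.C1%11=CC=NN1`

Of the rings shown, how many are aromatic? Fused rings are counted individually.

The SMILES encodes a six-membered carbon ring with three alternating C=C double bonds, fused to a saturated five-membered carbon ring; an eight-membered carbon ring with four alternating C=C double bonds; a five-membered ring with nitrogens at positions 1 and 3 (one bearing H, one in a C=N bond) and two double bonds; a five-membered ring with two adjacent nitrogens (one bearing H, one in a double bond) and two double bonds.
The 6-membered ring has a continuous p-orbital overlap around the ring; 3 ring double bonds give 6 π electrons. That satisfies 4n+2 with n=1, so it is aromatic (benzene ring).
The 5-membered ring has three sp³ carbons, so it is not fully conjugated — not aromatic (cyclopentane ring).
The 8-membered ring has only sp² ring atoms; a planar conformation would have a fully conjugated π system of 8 electrons. But 8 = 4(2), which is 4n not 4n+2, so it is not aromatic (cyclooctatetraene) — cyclooctatetraene distorts into a non-planar tub to avoid antiaromaticity.
The 5-membered ring with two nitrogens (one N–H, one =N–) has a continuous p-orbital overlap around the ring; 2 ring double bonds (4 π electrons) plus a heteroatom lone pair (2) give 6 π electrons. Since 6 = 4n+2 (n=1), it is aromatic (imidazole).
The 5-membered ring with two adjacent nitrogens (one N–H, one =N–) has a continuous p-orbital overlap around the ring; 2 ring double bonds (4 π electrons) plus a heteroatom lone pair (2) give 6 π electrons. Since 6 = 4n+2 (n=1), it is aromatic (pyrazole).
3 of the 5 rings are aromatic. Total: 3.

3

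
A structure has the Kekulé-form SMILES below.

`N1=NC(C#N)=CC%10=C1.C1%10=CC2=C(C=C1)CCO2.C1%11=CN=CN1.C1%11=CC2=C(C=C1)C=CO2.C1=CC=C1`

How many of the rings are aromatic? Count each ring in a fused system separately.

5

The SMILES encodes a six-membered ring with two adjacent nitrogens and three alternating double bonds; a six-membered carbon ring with three alternating C=C double bonds, fused to a five-membered ring containing one oxygen and two sp³ carbons; a five-membered ring with nitrogens at positions 1 and 3 (one bearing H, one in a C=N bond) and two double bonds; a six-membered carbon ring with three alternating C=C double bonds, fused to a five-membered ring containing one oxygen and two C=C double bonds; a four-membered carbon ring with two alternating C=C double bonds.
The 6-membered ring with two nitrogens (1,2) has a continuous p-orbital overlap around the ring; 3 ring double bonds give 6 π electrons. Since 6 = 4n+2 (n=1), it is aromatic (pyridazine).
The 6-membered ring is planar and fully conjugated; 3 ring double bonds give 6 π electrons. 6 = 4(1)+2, so it is aromatic (benzene ring).
The 5-membered ring with one oxygen has two sp³ carbons, so it is not fully conjugated — not aromatic (oxolane ring).
The 5-membered ring with two nitrogens (one N–H, one =N–) is fully conjugated (every ring atom contributes a p orbital); 2 ring double bonds (4 π electrons) plus a heteroatom lone pair (2) give 6 π electrons. Since 6 = 4n+2 (n=1), it is aromatic (imidazole).
The fused 6/5-membered bicyclic (with one oxygen) is a single π system with 9 sp² atoms and 10 π electrons from ring double bonds plus a heteroatom lone pair. 10 = 4(2)+2, so the system is aromatic and both rings count as aromatic (benzofuran).
The 4-membered ring has only sp² ring atoms; a planar conformation would have a fully conjugated π system of 4 electrons. But 4 = 4(1), which is 4n not 4n+2, so it is not aromatic (cyclobutadiene) — cyclobutadiene is antiaromatic and distorts to a rectangle.
5 of the 7 rings are aromatic. Total: 5.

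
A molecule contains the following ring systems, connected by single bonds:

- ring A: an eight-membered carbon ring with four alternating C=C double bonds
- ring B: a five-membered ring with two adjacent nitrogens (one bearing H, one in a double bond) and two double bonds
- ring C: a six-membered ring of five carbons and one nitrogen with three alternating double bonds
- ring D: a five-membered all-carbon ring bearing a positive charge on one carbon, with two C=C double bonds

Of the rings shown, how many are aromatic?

2

Ring A has only sp² ring atoms; a planar conformation would have a fully conjugated π system of 8 electrons. But 8 = 4(2), which is 4n not 4n+2, so ring A is not aromatic (cyclooctatetraene) — cyclooctatetraene distorts into a non-planar tub to avoid antiaromaticity.
Ring B is planar and fully conjugated; 2 ring double bonds (4 π electrons) plus a heteroatom lone pair (2) give 6 π electrons. 6 = 4(1)+2, so ring B is aromatic (pyrazole).
Ring C is planar and fully conjugated; 3 ring double bonds give 6 π electrons. 6 = 4(1)+2, so ring C is aromatic (pyridine).
Ring D has only sp² ring atoms; a planar conformation would have a fully conjugated π system of 4 electrons. But 4 = 4(1), which is 4n not 4n+2, so ring D is not aromatic (cyclopentadienyl cation).
Aromatic: B, C. Total: 2.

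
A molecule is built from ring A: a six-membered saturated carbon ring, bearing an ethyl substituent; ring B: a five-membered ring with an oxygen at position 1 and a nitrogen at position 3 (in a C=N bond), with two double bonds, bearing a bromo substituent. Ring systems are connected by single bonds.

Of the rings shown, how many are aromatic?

Ring A has only sp³ atoms, so it is not fully conjugated — not aromatic (cyclohexane).
Ring B is planar and fully conjugated; 2 ring double bonds (4 π electrons) plus a heteroatom lone pair (2) give 6 π electrons. That satisfies 4n+2 with n=1, so ring B is aromatic (oxazole).
Aromatic: B. Total: 1.

1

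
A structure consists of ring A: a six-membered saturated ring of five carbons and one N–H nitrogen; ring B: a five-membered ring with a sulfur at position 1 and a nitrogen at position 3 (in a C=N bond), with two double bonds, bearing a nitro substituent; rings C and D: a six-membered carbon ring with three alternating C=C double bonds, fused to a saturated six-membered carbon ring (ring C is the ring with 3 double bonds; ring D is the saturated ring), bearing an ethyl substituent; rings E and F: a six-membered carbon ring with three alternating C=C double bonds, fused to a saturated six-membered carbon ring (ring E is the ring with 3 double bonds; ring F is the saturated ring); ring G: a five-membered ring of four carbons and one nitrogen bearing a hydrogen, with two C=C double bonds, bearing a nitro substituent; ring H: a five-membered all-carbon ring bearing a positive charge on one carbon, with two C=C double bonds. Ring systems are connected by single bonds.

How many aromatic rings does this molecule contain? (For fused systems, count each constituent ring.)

4

Ring A has only sp³ atoms, so it is not fully conjugated — not aromatic (piperidine).
Ring B is fully conjugated (every ring atom contributes a p orbital); 2 ring double bonds (4 π electrons) plus a heteroatom lone pair (2) give 6 π electrons. That satisfies 4n+2 with n=1, so ring B is aromatic (thiazole).
Ring C is fully conjugated (every ring atom contributes a p orbital); 3 ring double bonds give 6 π electrons. Since 6 = 4n+2 (n=1), ring C is aromatic (benzene ring).
Ring D has four sp³ carbons, so it is not fully conjugated — not aromatic (cyclohexane ring).
Ring E is planar and fully conjugated; 3 ring double bonds give 6 π electrons. 6 = 4(1)+2, so ring E is aromatic (benzene ring).
Ring F has four sp³ carbons, so it is not fully conjugated — not aromatic (cyclohexane ring).
Ring G has a continuous p-orbital overlap around the ring; 2 ring double bonds (4 π electrons) plus a heteroatom lone pair (2) give 6 π electrons. Since 6 = 4n+2 (n=1), ring G is aromatic (pyrrole).
Ring H has only sp² ring atoms; a planar conformation would have a fully conjugated π system of 4 electrons. But 4 = 4(1), which is 4n not 4n+2, so ring H is not aromatic (cyclopentadienyl cation).
Aromatic: B, C, E, G. Total: 4.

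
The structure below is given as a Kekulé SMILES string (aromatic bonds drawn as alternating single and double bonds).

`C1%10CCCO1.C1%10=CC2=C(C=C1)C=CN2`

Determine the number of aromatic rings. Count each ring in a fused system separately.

2

The SMILES encodes a five-membered saturated ring of four carbons and one oxygen; a six-membered carbon ring with three alternating C=C double bonds, fused to a five-membered ring containing one N–H nitrogen and two C=C double bonds.
The 5-membered ring with one oxygen has only sp³ atoms, so it is not fully conjugated — not aromatic (tetrahydrofuran).
The fused 6/5-membered bicyclic (with one N–H) is a single π system with 9 sp² atoms and 10 π electrons from ring double bonds plus a heteroatom lone pair. 10 = 4(2)+2, so the system is aromatic and both rings count as aromatic (indole).
2 of the 3 rings are aromatic. Total: 2.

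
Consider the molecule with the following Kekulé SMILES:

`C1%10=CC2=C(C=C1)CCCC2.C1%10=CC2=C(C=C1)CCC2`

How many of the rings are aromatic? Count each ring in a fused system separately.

2

The SMILES encodes a six-membered carbon ring with three alternating C=C double bonds, fused to a saturated six-membered carbon ring; a six-membered carbon ring with three alternating C=C double bonds, fused to a saturated five-membered carbon ring.
The 6-membered ring has a continuous p-orbital overlap around the ring; 3 ring double bonds give 6 π electrons. That satisfies 4n+2 with n=1, so it is aromatic (benzene ring).
The second 6-membered ring has four sp³ carbons, so it is not fully conjugated — not aromatic (cyclohexane ring).
The third 6-membered ring is fully conjugated (every ring atom contributes a p orbital); 3 ring double bonds give 6 π electrons. 6 = 4(1)+2, so it is aromatic (benzene ring).
The 5-membered ring has three sp³ carbons, so it is not fully conjugated — not aromatic (cyclopentane ring).
2 of the 4 rings are aromatic. Total: 2.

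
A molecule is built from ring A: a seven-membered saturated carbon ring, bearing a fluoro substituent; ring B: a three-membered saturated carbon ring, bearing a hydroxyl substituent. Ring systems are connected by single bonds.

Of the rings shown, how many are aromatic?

0

Ring A has only sp³ atoms, so it is not fully conjugated — not aromatic (cycloheptane).
Ring B has only sp³ atoms, so it is not fully conjugated — not aromatic (cyclopropane).
No ring is aromatic. Total: 0.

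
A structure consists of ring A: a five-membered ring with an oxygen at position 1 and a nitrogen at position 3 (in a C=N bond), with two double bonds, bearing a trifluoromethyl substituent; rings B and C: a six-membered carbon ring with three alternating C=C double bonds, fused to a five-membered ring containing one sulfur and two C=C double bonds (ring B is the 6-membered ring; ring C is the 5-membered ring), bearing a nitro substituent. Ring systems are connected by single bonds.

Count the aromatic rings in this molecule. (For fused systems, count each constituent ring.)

Ring A is fully conjugated (every ring atom contributes a p orbital); 2 ring double bonds (4 π electrons) plus a heteroatom lone pair (2) give 6 π electrons. That satisfies 4n+2 with n=1, so ring A is aromatic (oxazole).
Rings B and C form a fused bicyclic system (with one sulfur) with 9 sp² atoms and 10 π electrons from ring double bonds plus a heteroatom lone pair. 10 = 4(2)+2, so the system is aromatic and both rings count as aromatic (benzothiophene).
Aromatic: A, B, C. Total: 3.

3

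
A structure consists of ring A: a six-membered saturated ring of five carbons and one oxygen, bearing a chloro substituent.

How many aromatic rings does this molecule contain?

0

Ring A has only sp³ atoms, so it is not fully conjugated — not aromatic (tetrahydropyran).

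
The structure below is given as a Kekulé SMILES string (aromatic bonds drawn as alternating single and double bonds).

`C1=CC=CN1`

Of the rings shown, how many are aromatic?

1

The SMILES encodes a five-membered ring of four carbons and one nitrogen bearing a hydrogen, with two C=C double bonds.
The 5-membered ring with one N–H has a continuous p-orbital overlap around the ring; 2 ring double bonds (4 π electrons) plus a heteroatom lone pair (2) give 6 π electrons. 6 = 4(1)+2, so it is aromatic (pyrrole).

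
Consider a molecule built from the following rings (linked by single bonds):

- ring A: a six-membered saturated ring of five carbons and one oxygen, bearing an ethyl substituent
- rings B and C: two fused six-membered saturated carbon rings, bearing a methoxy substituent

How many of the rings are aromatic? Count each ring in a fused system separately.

0

Ring A has only sp³ atoms, so it is not fully conjugated — not aromatic (tetrahydropyran).
Ring B has only sp³ atoms, so it is not fully conjugated — not aromatic (cyclohexane ring).
Ring C has only sp³ atoms, so it is not fully conjugated — not aromatic (cyclohexane ring).
No ring is aromatic. Total: 0.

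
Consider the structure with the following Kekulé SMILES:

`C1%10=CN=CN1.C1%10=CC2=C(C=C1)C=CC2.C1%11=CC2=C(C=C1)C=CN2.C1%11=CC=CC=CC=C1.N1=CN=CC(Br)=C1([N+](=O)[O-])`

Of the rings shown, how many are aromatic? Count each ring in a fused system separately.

5

The SMILES encodes a five-membered ring with nitrogens at positions 1 and 3 (one bearing H, one in a C=N bond) and two double bonds; a six-membered carbon ring with three alternating C=C double bonds, fused to a five-membered carbon ring containing one C=C double bond and one sp³ carbon; a six-membered carbon ring with three alternating C=C double bonds, fused to a five-membered ring containing one N–H nitrogen and two C=C double bonds; an eight-membered carbon ring with four alternating C=C double bonds; a six-membered ring with nitrogens at positions 1 and 3 and three alternating double bonds.
The 5-membered ring with two nitrogens (one N–H, one =N–) has a continuous p-orbital overlap around the ring; 2 ring double bonds (4 π electrons) plus a heteroatom lone pair (2) give 6 π electrons. Since 6 = 4n+2 (n=1), it is aromatic (imidazole).
The 6-membered ring has a continuous p-orbital overlap around the ring; 3 ring double bonds give 6 π electrons. 6 = 4(1)+2, so it is aromatic (benzene ring).
The 5-membered ring has one sp³ carbon, so it is not fully conjugated — not aromatic (cyclopentene ring).
The fused 6/5-membered bicyclic (with one N–H) is a single π system with 9 sp² atoms and 10 π electrons from ring double bonds plus a heteroatom lone pair. 10 = 4(2)+2, so the system is aromatic and both rings count as aromatic (indole).
The 8-membered ring has only sp² ring atoms; a planar conformation would have a fully conjugated π system of 8 electrons. But 8 = 4(2), which is 4n not 4n+2, so it is not aromatic (cyclooctatetraene) — cyclooctatetraene distorts into a non-planar tub to avoid antiaromaticity.
The 6-membered ring with two nitrogens (1,3) is planar and fully conjugated; 3 ring double bonds give 6 π electrons. 6 = 4(1)+2, so it is aromatic (pyrimidine).
5 of the 7 rings are aromatic. Total: 5.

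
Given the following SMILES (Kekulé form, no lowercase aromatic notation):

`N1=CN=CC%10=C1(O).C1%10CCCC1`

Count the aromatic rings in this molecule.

1

The SMILES encodes a six-membered ring with nitrogens at positions 1 and 3 and three alternating double bonds; a five-membered saturated carbon ring.
The 6-membered ring with two nitrogens (1,3) is fully conjugated (every ring atom contributes a p orbital); 3 ring double bonds give 6 π electrons. That satisfies 4n+2 with n=1, so it is aromatic (pyrimidine).
The 5-membered ring has only sp³ atoms, so it is not fully conjugated — not aromatic (cyclopentane).
1 of the 2 rings is aromatic. Total: 1.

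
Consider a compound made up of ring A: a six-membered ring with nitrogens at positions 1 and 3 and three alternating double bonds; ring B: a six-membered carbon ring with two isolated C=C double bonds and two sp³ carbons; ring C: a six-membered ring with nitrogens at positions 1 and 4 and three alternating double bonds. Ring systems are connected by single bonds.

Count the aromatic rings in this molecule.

Ring A is fully conjugated (every ring atom contributes a p orbital); 3 ring double bonds give 6 π electrons. 6 = 4(1)+2, so ring A is aromatic (pyrimidine).
Ring B has two sp³ carbons, so it is not fully conjugated — not aromatic (1,4-cyclohexadiene).
Ring C is fully conjugated (every ring atom contributes a p orbital); 3 ring double bonds give 6 π electrons. That satisfies 4n+2 with n=1, so ring C is aromatic (pyrazine).
Aromatic: A, C. Total: 2.

2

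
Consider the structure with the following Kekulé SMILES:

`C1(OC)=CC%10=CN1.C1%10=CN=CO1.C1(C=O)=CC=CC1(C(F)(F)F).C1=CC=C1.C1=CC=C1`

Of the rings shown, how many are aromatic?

2

The SMILES encodes a five-membered ring of four carbons and one nitrogen bearing a hydrogen, with two C=C double bonds; a five-membered ring with an oxygen at position 1 and a nitrogen at position 3 (in a C=N bond), with two double bonds; a five-membered carbon ring with two conjugated C=C double bonds and one sp³ carbon; a four-membered carbon ring with two alternating C=C double bonds; a four-membered carbon ring with two alternating C=C double bonds.
The 5-membered ring with one N–H has a continuous p-orbital overlap around the ring; 2 ring double bonds (4 π electrons) plus a heteroatom lone pair (2) give 6 π electrons. Since 6 = 4n+2 (n=1), it is aromatic (pyrrole).
The 5-membered ring with one oxygen and one =N– has a continuous p-orbital overlap around the ring; 2 ring double bonds (4 π electrons) plus a heteroatom lone pair (2) give 6 π electrons. That satisfies 4n+2 with n=1, so it is aromatic (oxazole).
The 5-membered ring has one sp³ carbon, so it is not fully conjugated — not aromatic (cyclopentadiene).
The 4-membered ring has only sp² ring atoms; a planar conformation would have a fully conjugated π system of 4 electrons. But 4 = 4(1), which is 4n not 4n+2, so it is not aromatic (cyclobutadiene) — cyclobutadiene is antiaromatic and distorts to a rectangle.
The second 4-membered ring has only sp² ring atoms; a planar conformation would have a fully conjugated π system of 4 electrons. But 4 = 4(1), which is 4n not 4n+2, so it is not aromatic (cyclobutadiene) — cyclobutadiene is antiaromatic and distorts to a rectangle.
2 of the 5 rings are aromatic. Total: 2.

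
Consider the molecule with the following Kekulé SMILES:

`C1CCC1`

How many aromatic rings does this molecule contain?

The SMILES encodes a four-membered saturated carbon ring.
The 4-membered ring has only sp³ atoms, so it is not fully conjugated — not aromatic (cyclobutane).

0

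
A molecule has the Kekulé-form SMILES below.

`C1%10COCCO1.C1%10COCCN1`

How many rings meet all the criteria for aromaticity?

The SMILES encodes a six-membered saturated ring with oxygens at positions 1 and 4; a six-membered saturated ring with an oxygen and an N–H nitrogen at positions 1 and 4.
The 6-membered ring with two oxygens (1,4) has only sp³ atoms, so it is not fully conjugated — not aromatic (1,4-dioxane).
The 6-membered ring with one oxygen and one N–H (1,4) has only sp³ atoms, so it is not fully conjugated — not aromatic (morpholine).
None of the rings are aromatic. Total: 0.

0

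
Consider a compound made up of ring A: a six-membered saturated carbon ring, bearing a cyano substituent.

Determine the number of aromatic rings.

0

Ring A has only sp³ atoms, so it is not fully conjugated — not aromatic (cyclohexane).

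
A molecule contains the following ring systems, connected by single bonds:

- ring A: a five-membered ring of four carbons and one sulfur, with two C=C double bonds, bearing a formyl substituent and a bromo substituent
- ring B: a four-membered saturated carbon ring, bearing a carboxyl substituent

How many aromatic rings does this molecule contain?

1

Ring A is planar and fully conjugated; 2 ring double bonds (4 π electrons) plus a heteroatom lone pair (2) give 6 π electrons. Since 6 = 4n+2 (n=1), ring A is aromatic (thiophene).
Ring B has only sp³ atoms, so it is not fully conjugated — not aromatic (cyclobutane).
Aromatic: A. Total: 1.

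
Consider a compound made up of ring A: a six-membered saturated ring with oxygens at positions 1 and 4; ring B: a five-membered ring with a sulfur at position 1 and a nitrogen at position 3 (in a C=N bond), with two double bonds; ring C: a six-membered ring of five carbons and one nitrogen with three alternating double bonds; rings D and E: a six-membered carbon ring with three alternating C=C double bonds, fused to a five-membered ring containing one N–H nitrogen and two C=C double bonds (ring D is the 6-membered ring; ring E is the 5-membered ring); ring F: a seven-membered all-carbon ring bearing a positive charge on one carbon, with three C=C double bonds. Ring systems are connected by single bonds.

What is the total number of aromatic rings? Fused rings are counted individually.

Ring A has only sp³ atoms, so it is not fully conjugated — not aromatic (1,4-dioxane).
Ring B is planar and fully conjugated; 2 ring double bonds (4 π electrons) plus a heteroatom lone pair (2) give 6 π electrons. Since 6 = 4n+2 (n=1), ring B is aromatic (thiazole).
Ring C is fully conjugated (every ring atom contributes a p orbital); 3 ring double bonds give 6 π electrons. 6 = 4(1)+2, so ring C is aromatic (pyridine).
Rings D and E form a fused bicyclic system (with one N–H) with 9 sp² atoms and 10 π electrons from ring double bonds plus a heteroatom lone pair. 10 = 4(2)+2, so the system is aromatic and both rings count as aromatic (indole).
Ring F is fully conjugated (every ring atom contributes a p orbital); 3 ring double bonds (6 π electrons) plus the carbocation's empty p orbital (0, but keeps the ring conjugated) give 6 π electrons. 6 = 4(1)+2, so ring F is aromatic (tropylium cation).
Aromatic: B, C, D, E, F. Total: 5.

5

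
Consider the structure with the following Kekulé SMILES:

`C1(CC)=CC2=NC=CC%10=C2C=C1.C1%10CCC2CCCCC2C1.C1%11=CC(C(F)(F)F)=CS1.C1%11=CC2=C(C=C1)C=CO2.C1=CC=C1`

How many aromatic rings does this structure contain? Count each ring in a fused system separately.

5

The SMILES encodes two fused six-membered rings, each with three alternating double bonds; one ring is all carbon and the other has one ring nitrogen; two fused six-membered saturated carbon rings; a five-membered ring of four carbons and one sulfur, with two C=C double bonds; a six-membered carbon ring with three alternating C=C double bonds, fused to a five-membered ring containing one oxygen and two C=C double bonds; a four-membered carbon ring with two alternating C=C double bonds.
The fused 6/6-membered bicyclic (with one nitrogen) is a single π system with 10 sp² atoms and 10 π electrons from ring double bonds. 10 = 4(2)+2, so the system is aromatic and both rings count as aromatic (quinoline).
The 6-membered ring has only sp³ atoms, so it is not fully conjugated — not aromatic (cyclohexane ring).
The second 6-membered ring has only sp³ atoms, so it is not fully conjugated — not aromatic (cyclohexane ring).
The 5-membered ring with one sulfur is planar and fully conjugated; 2 ring double bonds (4 π electrons) plus a heteroatom lone pair (2) give 6 π electrons. That satisfies 4n+2 with n=1, so it is aromatic (thiophene).
The fused 6/5-membered bicyclic (with one oxygen) is a single π system with 9 sp² atoms and 10 π electrons from ring double bonds plus a heteroatom lone pair. 10 = 4(2)+2, so the system is aromatic and both rings count as aromatic (benzofuran).
The 4-membered ring has only sp² ring atoms; a planar conformation would have a fully conjugated π system of 4 electrons. But 4 = 4(1), which is 4n not 4n+2, so it is not aromatic (cyclobutadiene) — cyclobutadiene is antiaromatic and distorts to a rectangle.
5 of the 8 rings are aromatic. Total: 5.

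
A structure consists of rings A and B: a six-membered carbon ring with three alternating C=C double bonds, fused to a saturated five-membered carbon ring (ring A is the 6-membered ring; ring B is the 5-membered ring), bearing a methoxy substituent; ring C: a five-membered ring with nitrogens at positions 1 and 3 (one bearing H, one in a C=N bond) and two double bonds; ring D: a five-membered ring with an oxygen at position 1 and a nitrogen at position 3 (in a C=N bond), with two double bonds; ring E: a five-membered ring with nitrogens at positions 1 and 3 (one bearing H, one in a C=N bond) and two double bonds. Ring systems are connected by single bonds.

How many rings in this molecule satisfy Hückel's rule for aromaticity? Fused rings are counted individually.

4

Ring A is fully conjugated (every ring atom contributes a p orbital); 3 ring double bonds give 6 π electrons. Since 6 = 4n+2 (n=1), ring A is aromatic (benzene ring).
Ring B has three sp³ carbons, so it is not fully conjugated — not aromatic (cyclopentane ring).
Ring C has a continuous p-orbital overlap around the ring; 2 ring double bonds (4 π electrons) plus a heteroatom lone pair (2) give 6 π electrons. That satisfies 4n+2 with n=1, so ring C is aromatic (imidazole).
Ring D has a continuous p-orbital overlap around the ring; 2 ring double bonds (4 π electrons) plus a heteroatom lone pair (2) give 6 π electrons. Since 6 = 4n+2 (n=1), ring D is aromatic (oxazole).
Ring E is fully conjugated (every ring atom contributes a p orbital); 2 ring double bonds (4 π electrons) plus a heteroatom lone pair (2) give 6 π electrons. That satisfies 4n+2 with n=1, so ring E is aromatic (imidazole).
Aromatic: A, C, D, E. Total: 4.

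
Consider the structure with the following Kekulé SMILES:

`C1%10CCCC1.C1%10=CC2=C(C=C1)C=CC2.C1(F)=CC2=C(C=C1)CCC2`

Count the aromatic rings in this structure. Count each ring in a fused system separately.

The SMILES encodes a five-membered saturated carbon ring; a six-membered carbon ring with three alternating C=C double bonds, fused to a five-membered carbon ring containing one C=C double bond and one sp³ carbon; a six-membered carbon ring with three alternating C=C double bonds, fused to a saturated five-membered carbon ring.
The 5-membered ring has only sp³ atoms, so it is not fully conjugated — not aromatic (cyclopentane).
The 6-membered ring is fully conjugated (every ring atom contributes a p orbital); 3 ring double bonds give 6 π electrons. 6 = 4(1)+2, so it is aromatic (benzene ring).
The second 5-membered ring has one sp³ carbon, so it is not fully conjugated — not aromatic (cyclopentene ring).
The second 6-membered ring is fully conjugated (every ring atom contributes a p orbital); 3 ring double bonds give 6 π electrons. That satisfies 4n+2 with n=1, so it is aromatic (benzene ring).
The third 5-membered ring has three sp³ carbons, so it is not fully conjugated — not aromatic (cyclopentane ring).
2 of the 5 rings are aromatic. Total: 2.

2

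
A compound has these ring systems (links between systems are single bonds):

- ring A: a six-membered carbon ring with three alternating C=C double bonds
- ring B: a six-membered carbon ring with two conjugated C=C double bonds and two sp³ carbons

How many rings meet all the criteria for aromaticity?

Ring A is fully conjugated (every ring atom contributes a p orbital); 3 ring double bonds give 6 π electrons. That satisfies 4n+2 with n=1, so ring A is aromatic (benzene).
Ring B has two sp³ carbons, so it is not fully conjugated — not aromatic (1,3-cyclohexadiene).
Aromatic: A. Total: 1.

1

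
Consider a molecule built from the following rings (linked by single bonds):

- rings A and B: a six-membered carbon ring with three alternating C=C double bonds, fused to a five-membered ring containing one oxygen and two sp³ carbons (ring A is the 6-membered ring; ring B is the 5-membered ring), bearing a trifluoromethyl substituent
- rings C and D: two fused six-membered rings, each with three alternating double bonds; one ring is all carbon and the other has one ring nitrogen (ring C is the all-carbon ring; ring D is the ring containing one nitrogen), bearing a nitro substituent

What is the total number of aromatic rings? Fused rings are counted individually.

Ring A is fully conjugated (every ring atom contributes a p orbital); 3 ring double bonds give 6 π electrons. That satisfies 4n+2 with n=1, so ring A is aromatic (benzene ring).
Ring B has two sp³ carbons, so it is not fully conjugated — not aromatic (oxolane ring).
Rings C and D form a fused bicyclic system (with one nitrogen) with 10 sp² atoms and 10 π electrons from ring double bonds. 10 = 4(2)+2, so the system is aromatic and both rings count as aromatic (quinoline).
Aromatic: A, C, D. Total: 3.

3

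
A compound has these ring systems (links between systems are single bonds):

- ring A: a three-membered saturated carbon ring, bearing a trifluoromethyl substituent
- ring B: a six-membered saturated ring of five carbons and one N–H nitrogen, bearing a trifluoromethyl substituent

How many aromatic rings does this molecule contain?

Ring A has only sp³ atoms, so it is not fully conjugated — not aromatic (cyclopropane).
Ring B has only sp³ atoms, so it is not fully conjugated — not aromatic (piperidine).
No ring is aromatic. Total: 0.

0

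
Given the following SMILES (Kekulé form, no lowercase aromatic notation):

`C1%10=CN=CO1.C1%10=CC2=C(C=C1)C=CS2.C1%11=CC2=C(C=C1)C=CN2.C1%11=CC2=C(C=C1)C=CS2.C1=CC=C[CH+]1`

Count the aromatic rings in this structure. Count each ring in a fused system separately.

7

The SMILES encodes a five-membered ring with an oxygen at position 1 and a nitrogen at position 3 (in a C=N bond), with two double bonds; a six-membered carbon ring with three alternating C=C double bonds, fused to a five-membered ring containing one sulfur and two C=C double bonds; a six-membered carbon ring with three alternating C=C double bonds, fused to a five-membered ring containing one N–H nitrogen and two C=C double bonds; a six-membered carbon ring with three alternating C=C double bonds, fused to a five-membered ring containing one sulfur and two C=C double bonds; a five-membered all-carbon ring bearing a positive charge on one carbon, with two C=C double bonds.
The 5-membered ring with one oxygen and one =N– is fully conjugated (every ring atom contributes a p orbital); 2 ring double bonds (4 π electrons) plus a heteroatom lone pair (2) give 6 π electrons. 6 = 4(1)+2, so it is aromatic (oxazole).
The fused 6/5-membered bicyclic (with one sulfur) is a single π system with 9 sp² atoms and 10 π electrons from ring double bonds plus a heteroatom lone pair. 10 = 4(2)+2, so the system is aromatic and both rings count as aromatic (benzothiophene).
The fused 6/5-membered bicyclic (with one N–H) is a single π system with 9 sp² atoms and 10 π electrons from ring double bonds plus a heteroatom lone pair. 10 = 4(2)+2, so the system is aromatic and both rings count as aromatic (indole).
The fused 6/5-membered bicyclic (with one sulfur) is a single π system with 9 sp² atoms and 10 π electrons from ring double bonds plus a heteroatom lone pair. 10 = 4(2)+2, so the system is aromatic and both rings count as aromatic (benzothiophene).
The 5-membered ring has only sp² ring atoms; a planar conformation would have a fully conjugated π system of 4 electrons. But 4 = 4(1), which is 4n not 4n+2, so it is not aromatic (cyclopentadienyl cation).
7 of the 8 rings are aromatic. Total: 7.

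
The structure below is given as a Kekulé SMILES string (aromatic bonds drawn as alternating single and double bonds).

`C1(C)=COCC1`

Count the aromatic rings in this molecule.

0

The SMILES encodes a five-membered ring of four carbons and one oxygen, with one C=C double bond and two sp³ carbons.
The 5-membered ring with one oxygen has two sp³ carbons, so it is not fully conjugated — not aromatic (2,3-dihydrofuran).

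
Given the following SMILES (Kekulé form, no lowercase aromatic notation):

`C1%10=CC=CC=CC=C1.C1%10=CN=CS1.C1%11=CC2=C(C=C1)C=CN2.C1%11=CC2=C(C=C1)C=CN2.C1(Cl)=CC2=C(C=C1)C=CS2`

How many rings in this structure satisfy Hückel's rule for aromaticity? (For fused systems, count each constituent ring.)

7

The SMILES encodes an eight-membered carbon ring with four alternating C=C double bonds; a five-membered ring with a sulfur at position 1 and a nitrogen at position 3 (in a C=N bond), with two double bonds; a six-membered carbon ring with three alternating C=C double bonds, fused to a five-membered ring containing one N–H nitrogen and two C=C double bonds; a six-membered carbon ring with three alternating C=C double bonds, fused to a five-membered ring containing one N–H nitrogen and two C=C double bonds; a six-membered carbon ring with three alternating C=C double bonds, fused to a five-membered ring containing one sulfur and two C=C double bonds.
The 8-membered ring has only sp² ring atoms; a planar conformation would have a fully conjugated π system of 8 electrons. But 8 = 4(2), which is 4n not 4n+2, so it is not aromatic (cyclooctatetraene) — cyclooctatetraene distorts into a non-planar tub to avoid antiaromaticity.
The 5-membered ring with one sulfur and one =N– is planar and fully conjugated; 2 ring double bonds (4 π electrons) plus a heteroatom lone pair (2) give 6 π electrons. That satisfies 4n+2 with n=1, so it is aromatic (thiazole).
The fused 6/5-membered bicyclic (with one N–H) is a single π system with 9 sp² atoms and 10 π electrons from ring double bonds plus a heteroatom lone pair. 10 = 4(2)+2, so the system is aromatic and both rings count as aromatic (indole).
The fused 6/5-membered bicyclic (with one N–H) is a single π system with 9 sp² atoms and 10 π electrons from ring double bonds plus a heteroatom lone pair. 10 = 4(2)+2, so the system is aromatic and both rings count as aromatic (indole).
The fused 6/5-membered bicyclic (with one sulfur) is a single π system with 9 sp² atoms and 10 π electrons from ring double bonds plus a heteroatom lone pair. 10 = 4(2)+2, so the system is aromatic and both rings count as aromatic (benzothiophene).
7 of the 8 rings are aromatic. Total: 7.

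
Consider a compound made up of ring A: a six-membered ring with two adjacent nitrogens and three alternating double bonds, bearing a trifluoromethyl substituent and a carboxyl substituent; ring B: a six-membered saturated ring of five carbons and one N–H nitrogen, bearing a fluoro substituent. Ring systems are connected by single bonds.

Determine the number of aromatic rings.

Ring A has a continuous p-orbital overlap around the ring; 3 ring double bonds give 6 π electrons. Since 6 = 4n+2 (n=1), ring A is aromatic (pyridazine).
Ring B has only sp³ atoms, so it is not fully conjugated — not aromatic (piperidine).
Aromatic: A. Total: 1.

1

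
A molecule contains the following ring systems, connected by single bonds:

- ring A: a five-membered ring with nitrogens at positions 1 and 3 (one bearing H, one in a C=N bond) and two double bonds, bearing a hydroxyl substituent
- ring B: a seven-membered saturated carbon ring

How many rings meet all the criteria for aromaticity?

Ring A has a continuous p-orbital overlap around the ring; 2 ring double bonds (4 π electrons) plus a heteroatom lone pair (2) give 6 π electrons. Since 6 = 4n+2 (n=1), ring A is aromatic (imidazole).
Ring B has only sp³ atoms, so it is not fully conjugated — not aromatic (cycloheptane).
Aromatic: A. Total: 1.

1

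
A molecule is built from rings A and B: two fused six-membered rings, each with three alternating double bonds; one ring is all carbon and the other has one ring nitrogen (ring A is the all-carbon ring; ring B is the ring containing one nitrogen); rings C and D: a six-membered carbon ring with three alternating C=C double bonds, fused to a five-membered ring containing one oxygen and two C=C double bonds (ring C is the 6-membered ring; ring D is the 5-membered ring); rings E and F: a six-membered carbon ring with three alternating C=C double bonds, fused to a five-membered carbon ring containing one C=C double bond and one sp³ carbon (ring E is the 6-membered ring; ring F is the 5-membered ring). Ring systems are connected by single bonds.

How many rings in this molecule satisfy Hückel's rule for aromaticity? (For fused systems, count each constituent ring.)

Rings A and B form a fused bicyclic system (with one nitrogen) with 10 sp² atoms and 10 π electrons from ring double bonds. 10 = 4(2)+2, so the system is aromatic and both rings count as aromatic (quinoline).
Rings C and D form a fused bicyclic system (with one oxygen) with 9 sp² atoms and 10 π electrons from ring double bonds plus a heteroatom lone pair. 10 = 4(2)+2, so the system is aromatic and both rings count as aromatic (benzofuran).
Ring E is fully conjugated (every ring atom contributes a p orbital); 3 ring double bonds give 6 π electrons. That satisfies 4n+2 with n=1, so ring E is aromatic (benzene ring).
Ring F has one sp³ carbon, so it is not fully conjugated — not aromatic (cyclopentene ring).
Aromatic: A, B, C, D, E. Total: 5.

5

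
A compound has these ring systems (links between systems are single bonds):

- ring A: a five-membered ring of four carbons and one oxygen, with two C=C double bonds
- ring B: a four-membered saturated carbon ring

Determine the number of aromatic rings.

1

Ring A is fully conjugated (every ring atom contributes a p orbital); 2 ring double bonds (4 π electrons) plus a heteroatom lone pair (2) give 6 π electrons. That satisfies 4n+2 with n=1, so ring A is aromatic (furan).
Ring B has only sp³ atoms, so it is not fully conjugated — not aromatic (cyclobutane).
Aromatic: A. Total: 1.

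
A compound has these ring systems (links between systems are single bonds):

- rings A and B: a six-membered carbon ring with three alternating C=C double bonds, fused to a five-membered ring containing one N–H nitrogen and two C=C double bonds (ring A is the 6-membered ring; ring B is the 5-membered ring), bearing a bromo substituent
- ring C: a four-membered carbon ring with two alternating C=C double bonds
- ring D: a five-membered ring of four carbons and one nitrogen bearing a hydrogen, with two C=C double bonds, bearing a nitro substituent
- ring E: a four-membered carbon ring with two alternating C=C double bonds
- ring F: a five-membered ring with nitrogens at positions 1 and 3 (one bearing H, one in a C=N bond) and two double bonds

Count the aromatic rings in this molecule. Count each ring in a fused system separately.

4

Rings A and B form a fused bicyclic system (with one N–H) with 9 sp² atoms and 10 π electrons from ring double bonds plus a heteroatom lone pair. 10 = 4(2)+2, so the system is aromatic and both rings count as aromatic (indole).
Ring C has only sp² ring atoms; a planar conformation would have a fully conjugated π system of 4 electrons. But 4 = 4(1), which is 4n not 4n+2, so ring C is not aromatic (cyclobutadiene) — cyclobutadiene is antiaromatic and distorts to a rectangle.
Ring D is fully conjugated (every ring atom contributes a p orbital); 2 ring double bonds (4 π electrons) plus a heteroatom lone pair (2) give 6 π electrons. 6 = 4(1)+2, so ring D is aromatic (pyrrole).
Ring E has only sp² ring atoms; a planar conformation would have a fully conjugated π system of 4 electrons. But 4 = 4(1), which is 4n not 4n+2, so ring E is not aromatic (cyclobutadiene) — cyclobutadiene is antiaromatic and distorts to a rectangle.
Ring F is fully conjugated (every ring atom contributes a p orbital); 2 ring double bonds (4 π electrons) plus a heteroatom lone pair (2) give 6 π electrons. 6 = 4(1)+2, so ring F is aromatic (imidazole).
Aromatic: A, B, D, F. Total: 4.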